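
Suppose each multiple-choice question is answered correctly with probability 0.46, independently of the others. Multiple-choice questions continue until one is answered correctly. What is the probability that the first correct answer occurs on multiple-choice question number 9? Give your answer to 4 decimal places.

0.0033

Geometric (trials to first success), p = 0.46.
P(Y = 9) = (1−p)^8 · p = 0.0072302 · 0.46 = 0.003326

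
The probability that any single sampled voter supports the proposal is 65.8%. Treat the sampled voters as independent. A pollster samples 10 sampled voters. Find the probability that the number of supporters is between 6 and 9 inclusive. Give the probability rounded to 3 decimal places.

X ~ Binomial(10, 0.658); P(6 ≤ X ≤ 9) = Σ C(10,k) p^k (1−p)^(10−k) over k:
  k=6: C(10,6)·0.658^6·0.342^4 = 0.23317
  k=7: C(10,7)·0.658^7·0.342^3 = 0.25635
  k=8: C(10,8)·0.658^8·0.342^2 = 0.18496
  k=9: C(10,9)·0.658^9·0.342^1 = 0.07908
Total = 0.75356

0.754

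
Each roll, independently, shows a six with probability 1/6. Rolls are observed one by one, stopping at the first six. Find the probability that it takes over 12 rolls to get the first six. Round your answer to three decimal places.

Y = number of rolls to the first success; geometric, p = 0.166667.
P(Y > 12) = P(first 12 all fail) = (1−p)^12 = 0.11216

0.112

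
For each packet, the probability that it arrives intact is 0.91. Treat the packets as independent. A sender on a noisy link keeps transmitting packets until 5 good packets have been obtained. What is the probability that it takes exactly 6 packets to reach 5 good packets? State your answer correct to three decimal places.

Y = trial on which the fifth success occurs; negative binomial, r=5, p=0.91.
P(Y=6) = C(5,4) · p^5 · (1−p)^1
= 5 · 0.62403 · 0.09 = 0.28081

0.281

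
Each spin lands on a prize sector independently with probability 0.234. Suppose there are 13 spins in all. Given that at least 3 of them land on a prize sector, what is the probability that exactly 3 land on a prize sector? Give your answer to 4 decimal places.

0.4130

X ~ Binomial(13, 0.234). Want P(X=3 | X≥3) = P(X=3) / P(X≥3).
P(X=3) = C(13,3)·0.234^3·0.766^10 = 0.254860
P(X≥3) = 1 − 0.031259 − 0.124138 − 0.227532 = 0.617071
Ratio = 0.254860 / 0.617071 = 0.413015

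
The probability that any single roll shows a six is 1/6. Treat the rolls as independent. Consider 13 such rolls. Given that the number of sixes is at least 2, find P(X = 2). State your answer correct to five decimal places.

0.43948

X ~ Binomial(13, 0.166667). Want P(X=2 | X≥2) = P(X=2) / P(X≥2).
P(X=2) = C(13,2)·0.166667^2·0.833333^11 = 0.2916073
P(X≥2) = 1 − 0.0934639 − 0.2430061 = 0.6635300
Ratio = 0.2916073 / 0.6635300 = 0.4394787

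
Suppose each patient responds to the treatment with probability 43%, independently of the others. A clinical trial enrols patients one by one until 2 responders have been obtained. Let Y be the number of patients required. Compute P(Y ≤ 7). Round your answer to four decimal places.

0.8772

Finishing within 7 patients ⇔ at least 2 successes in the first 7. With X ~ Binomial(7, 0.43), P(Y ≤ 7) = 1 − P(X ≤ 1).
  k=0: C(7,0)·0.43^0·0.57^7 = 0.019549
  k=1: C(7,1)·0.43^1·0.57^6 = 0.103232
1 − 0.122781 = 0.877219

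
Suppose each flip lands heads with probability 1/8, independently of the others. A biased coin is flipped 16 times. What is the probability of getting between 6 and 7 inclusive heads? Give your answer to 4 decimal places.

X ~ Binomial(16, 0.125); P(6 ≤ X ≤ 7) = Σ C(16,k) p^k (1−p)^(16−k) over k:
  k=6: C(16,6)·0.125^6·0.875^10 = 0.008036
  k=7: C(16,7)·0.125^7·0.875^9 = 0.001640
Total = 0.009677

0.0097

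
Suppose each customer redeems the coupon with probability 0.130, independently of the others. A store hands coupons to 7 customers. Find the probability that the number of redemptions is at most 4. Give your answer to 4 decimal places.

X ~ Binomial(7, 0.13); P(X ≤ 4) = Σ C(7,k) p^k (1−p)^(7−k) over k:
  k=0: C(7,0)·0.13^0·0.87^7 = 0.377255
  k=1: C(7,1)·0.13^1·0.87^6 = 0.394600
  k=2: C(7,2)·0.13^2·0.87^5 = 0.176890
  k=3: C(7,3)·0.13^3·0.87^4 = 0.044053
  k=4: C(7,4)·0.13^4·0.87^3 = 0.006583
Total = 0.999380

0.9994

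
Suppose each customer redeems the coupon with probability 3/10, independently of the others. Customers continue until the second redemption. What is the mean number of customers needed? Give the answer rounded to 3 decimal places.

6.667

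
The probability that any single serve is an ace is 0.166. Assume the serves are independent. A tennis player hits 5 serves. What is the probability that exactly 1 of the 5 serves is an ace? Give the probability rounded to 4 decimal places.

0.4016

X ~ Binomial(n=5, p=0.166).
P(X=1) = C(5,1) · p^1 · (1−p)^4
= 5 · 0.166 · 0.4838 = 0.401552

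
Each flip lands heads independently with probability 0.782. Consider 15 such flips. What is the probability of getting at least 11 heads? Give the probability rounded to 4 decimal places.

0.7864

X ~ Binomial(15, 0.782); P(X ≥ 11) = Σ C(15,k) p^k (1−p)^(15−k) over k:
  k=11: C(15,11)·0.782^11·0.218^4 = 0.206174
  k=12: C(15,12)·0.782^12·0.218^3 = 0.246526
  k=13: C(15,13)·0.782^13·0.218^2 = 0.204075
  k=14: C(15,14)·0.782^14·0.218^1 = 0.104578
  k=15: C(15,15)·0.782^15·0.218^0 = 0.025009
Total = 0.786362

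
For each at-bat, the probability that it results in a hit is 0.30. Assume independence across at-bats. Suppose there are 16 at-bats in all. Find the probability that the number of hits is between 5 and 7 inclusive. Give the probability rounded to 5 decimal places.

0.47574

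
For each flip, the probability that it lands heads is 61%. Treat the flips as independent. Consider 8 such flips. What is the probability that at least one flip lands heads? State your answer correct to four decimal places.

0.9995

P(at least one) = 1 − P(none) = 1 − (1 − 0.61)^8
= 1 − 0.000535 = 0.999465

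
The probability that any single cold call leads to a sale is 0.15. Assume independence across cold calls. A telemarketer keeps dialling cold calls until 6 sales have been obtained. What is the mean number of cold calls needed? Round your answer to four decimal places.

40.0000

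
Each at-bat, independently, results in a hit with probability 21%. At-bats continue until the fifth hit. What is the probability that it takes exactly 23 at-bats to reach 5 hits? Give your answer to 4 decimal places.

0.0429

Y = trial on which the fifth success occurs; negative binomial, r=5, p=0.21.
P(Y=23) = C(22,4) · p^5 · (1−p)^18
= 7315 · 0.00040841 · 0.014364 = 0.042914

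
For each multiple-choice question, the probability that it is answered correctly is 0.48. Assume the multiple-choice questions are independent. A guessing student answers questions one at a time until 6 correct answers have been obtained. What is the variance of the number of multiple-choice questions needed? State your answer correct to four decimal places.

13.5417

Y = total multiple-choice questions until the sixth success; negative binomial with r=6, p=0.48.
Var(Y) = r(1−p)/p² = 6·0.52 / 0.48² = 13.541667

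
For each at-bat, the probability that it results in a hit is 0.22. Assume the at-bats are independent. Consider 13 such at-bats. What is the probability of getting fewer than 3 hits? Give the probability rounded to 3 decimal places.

0.430

X ~ Binomial(13, 0.22); P(X ≤ 2) = Σ C(13,k) p^k (1−p)^(13−k) over k:
  k=0: C(13,0)·0.22^0·0.78^13 = 0.03956
  k=1: C(13,1)·0.22^1·0.78^12 = 0.14504
  k=2: C(13,2)·0.22^2·0.78^11 = 0.24546
Total = 0.43006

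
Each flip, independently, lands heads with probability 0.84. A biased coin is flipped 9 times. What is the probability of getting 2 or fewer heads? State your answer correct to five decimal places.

X ~ Binomial(9, 0.84); P(X ≤ 2) = Σ C(9,k) p^k (1−p)^(9−k) over k:
  k=0: C(9,0)·0.84^0·0.16^9 = 0.0000001
  k=1: C(9,1)·0.84^1·0.16^8 = 0.0000032
  k=2: C(9,2)·0.84^2·0.16^7 = 0.0000682
Total = 0.0000715

0.00007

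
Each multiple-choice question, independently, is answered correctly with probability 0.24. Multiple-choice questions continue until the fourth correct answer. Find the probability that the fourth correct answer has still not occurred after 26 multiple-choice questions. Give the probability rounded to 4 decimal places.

Needing more than 26 multiple-choice questions ⇔ fewer than 4 successes in the first 26. With X ~ Binomial(26, 0.24), P(Y > 26) = P(X ≤ 3).
  k=0: C(26,0)·0.24^0·0.76^26 = 0.000796
  k=1: C(26,1)·0.24^1·0.76^25 = 0.006539
  k=2: C(26,2)·0.24^2·0.76^24 = 0.025813
  k=3: C(26,3)·0.24^3·0.76^23 = 0.065211
P(X ≤ 3) = 0.098359

0.0984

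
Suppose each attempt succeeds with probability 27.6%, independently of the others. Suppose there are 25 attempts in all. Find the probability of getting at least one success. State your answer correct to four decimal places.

P(at least one) = 1 − P(none) = 1 − (1 − 0.276)^25
= 1 − 0.000312 = 0.999688

0.9997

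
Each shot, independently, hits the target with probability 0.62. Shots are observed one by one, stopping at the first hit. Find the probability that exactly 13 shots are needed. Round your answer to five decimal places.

0.00001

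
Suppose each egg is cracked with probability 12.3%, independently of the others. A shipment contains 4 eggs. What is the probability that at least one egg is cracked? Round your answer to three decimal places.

0.408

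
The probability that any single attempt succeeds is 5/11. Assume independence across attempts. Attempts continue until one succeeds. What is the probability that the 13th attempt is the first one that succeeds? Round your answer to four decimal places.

0.0003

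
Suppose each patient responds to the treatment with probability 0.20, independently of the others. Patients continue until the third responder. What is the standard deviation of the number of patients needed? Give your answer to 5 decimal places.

Y = total patients until the third success; negative binomial with r=3, p=0.20.
SD(Y) = √[r(1−p)/p²] = √(60.0000000) = 7.7459667

7.74597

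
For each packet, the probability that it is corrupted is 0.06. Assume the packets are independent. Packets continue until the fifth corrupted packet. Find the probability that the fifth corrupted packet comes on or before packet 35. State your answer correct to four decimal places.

0.0563

Finishing within 35 packets ⇔ at least 5 successes in the first 35. With X ~ Binomial(35, 0.06), P(Y ≤ 35) = 1 − P(X ≤ 4).
  k=0: C(35,0)·0.06^0·0.94^35 = 0.114677
  k=1: C(35,1)·0.06^1·0.94^34 = 0.256192
  k=2: C(35,2)·0.06^2·0.94^33 = 0.277996
  k=3: C(35,3)·0.06^3·0.94^32 = 0.195189
  k=4: C(35,4)·0.06^4·0.94^31 = 0.099671
1 − 0.943725 = 0.056275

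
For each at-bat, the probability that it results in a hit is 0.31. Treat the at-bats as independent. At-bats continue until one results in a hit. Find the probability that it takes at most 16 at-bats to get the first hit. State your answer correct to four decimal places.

Y = number of at-bats to the first success; geometric, p = 0.31.
P(Y ≤ 16) = 1 − (1−p)^16 = 1 − 0.002640 = 0.997360

0.9974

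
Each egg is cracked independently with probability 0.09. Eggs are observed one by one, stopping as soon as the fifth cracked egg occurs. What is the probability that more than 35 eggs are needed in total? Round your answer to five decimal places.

Needing more than 35 eggs ⇔ fewer than 5 successes in the first 35. With X ~ Binomial(35, 0.09), P(Y > 35) = P(X ≤ 4).
  k=0: C(35,0)·0.09^0·0.91^35 = 0.0368510
  k=1: C(35,1)·0.09^1·0.91^34 = 0.1275610
  k=2: C(35,2)·0.09^2·0.91^33 = 0.2144707
  k=3: C(35,3)·0.09^3·0.91^32 = 0.2333252
  k=4: C(35,4)·0.09^4·0.91^31 = 0.1846090
P(X ≤ 4) = 0.7968169

0.79682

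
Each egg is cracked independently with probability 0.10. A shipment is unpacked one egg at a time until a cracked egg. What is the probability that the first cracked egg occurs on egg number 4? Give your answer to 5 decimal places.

0.07290

Geometric (trials to first success), p = 0.10.
P(Y = 4) = (1−p)^3 · p = 0.729 · 0.10 = 0.0729000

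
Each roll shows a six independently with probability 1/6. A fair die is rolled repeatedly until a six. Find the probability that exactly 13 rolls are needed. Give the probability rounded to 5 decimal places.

0.01869

Geometric (trials to first success), p = 0.166667.
P(Y = 13) = (1−p)^12 · p = 0.11216 · 0.166667 = 0.0186928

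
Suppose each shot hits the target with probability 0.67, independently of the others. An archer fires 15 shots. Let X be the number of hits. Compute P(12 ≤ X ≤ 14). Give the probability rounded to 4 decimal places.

X ~ Binomial(15, 0.67); P(12 ≤ X ≤ 14) = Σ C(15,k) p^k (1−p)^(15−k) over k:
  k=12: C(15,12)·0.67^12·0.33^3 = 0.133798
  k=13: C(15,13)·0.67^13·0.33^2 = 0.062689
  k=14: C(15,14)·0.67^14·0.33^1 = 0.018182
Total = 0.214670

0.2147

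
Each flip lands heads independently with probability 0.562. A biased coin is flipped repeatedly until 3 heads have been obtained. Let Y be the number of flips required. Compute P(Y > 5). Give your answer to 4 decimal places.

Needing more than 5 flips ⇔ fewer than 3 successes in the first 5. With X ~ Binomial(5, 0.562), P(Y > 5) = P(X ≤ 2).
  k=0: C(5,0)·0.562^0·0.438^5 = 0.016120
  k=1: C(5,1)·0.562^1·0.438^4 = 0.103420
  k=2: C(5,2)·0.562^2·0.438^3 = 0.265396
P(X ≤ 2) = 0.384936

0.3849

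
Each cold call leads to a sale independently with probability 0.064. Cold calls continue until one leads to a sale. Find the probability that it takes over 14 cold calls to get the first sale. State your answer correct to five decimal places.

Y = number of cold calls to the first success; geometric, p = 0.064.
P(Y > 14) = P(first 14 all fail) = (1−p)^14 = 0.3961520

0.39615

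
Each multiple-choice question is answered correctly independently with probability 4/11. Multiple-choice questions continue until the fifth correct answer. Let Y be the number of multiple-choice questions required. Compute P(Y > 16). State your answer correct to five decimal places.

Needing more than 16 multiple-choice questions ⇔ fewer than 5 successes in the first 16. With X ~ Binomial(16, 0.363636), P(Y > 16) = P(X ≤ 4).
  k=0: C(16,0)·0.363636^0·0.636364^16 = 0.0007232
  k=1: C(16,1)·0.363636^1·0.636364^15 = 0.0066125
  k=2: C(16,2)·0.363636^2·0.636364^14 = 0.0283394
  k=3: C(16,3)·0.363636^3·0.636364^13 = 0.0755718
  k=4: C(16,4)·0.363636^4·0.636364^12 = 0.1403476
P(X ≤ 4) = 0.2515945

0.25159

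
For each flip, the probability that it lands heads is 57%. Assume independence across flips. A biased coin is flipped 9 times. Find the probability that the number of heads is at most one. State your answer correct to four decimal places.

0.0065

X ~ Binomial(9, 0.57); P(X ≤ 1) = Σ C(9,k) p^k (1−p)^(9−k) over k:
  k=0: C(9,0)·0.57^0·0.43^9 = 0.000503
  k=1: C(9,1)·0.57^1·0.43^8 = 0.005996
Total = 0.006499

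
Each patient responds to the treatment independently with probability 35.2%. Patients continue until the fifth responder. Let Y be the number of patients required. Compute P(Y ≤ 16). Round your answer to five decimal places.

0.71650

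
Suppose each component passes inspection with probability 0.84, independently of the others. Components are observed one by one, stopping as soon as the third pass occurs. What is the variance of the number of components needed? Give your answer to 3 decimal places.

0.680

Y = total components until the third success; negative binomial with r=3, p=0.84.
Var(Y) = r(1−p)/p² = 3·0.16 / 0.84² = 0.68027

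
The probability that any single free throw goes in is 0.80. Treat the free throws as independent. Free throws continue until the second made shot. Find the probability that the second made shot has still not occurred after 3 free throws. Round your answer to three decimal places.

Needing more than 3 free throws ⇔ fewer than 2 successes in the first 3. With X ~ Binomial(3, 0.80), P(Y > 3) = P(X ≤ 1).
  k=0: C(3,0)·0.80^0·0.20^3 = 0.00800
  k=1: C(3,1)·0.80^1·0.20^2 = 0.09600
P(X ≤ 1) = 0.10400

0.104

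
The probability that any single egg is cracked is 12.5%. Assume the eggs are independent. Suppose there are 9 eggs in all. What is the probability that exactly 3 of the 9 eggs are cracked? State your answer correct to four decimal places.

0.0736

X ~ Binomial(n=9, p=0.125).
P(X=3) = C(9,3) · p^3 · (1−p)^6
= 84 · 0.0019531 · 0.4488 = 0.073630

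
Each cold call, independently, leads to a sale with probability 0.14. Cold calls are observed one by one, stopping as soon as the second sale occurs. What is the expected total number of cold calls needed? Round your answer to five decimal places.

14.28571

Y = total cold calls until the second success; negative binomial with r=2, p=0.14.
E[Y] = r / p = 2 / 0.14 = 14.2857143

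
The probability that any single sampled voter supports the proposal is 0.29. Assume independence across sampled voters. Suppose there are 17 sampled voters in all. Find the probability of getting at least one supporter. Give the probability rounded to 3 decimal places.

P(at least one) = 1 − P(none) = 1 − (1 − 0.29)^17
= 1 − 0.00296 = 0.99704

0.997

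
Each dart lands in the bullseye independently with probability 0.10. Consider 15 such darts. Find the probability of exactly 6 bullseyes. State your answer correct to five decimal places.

0.00194

X ~ Binomial(n=15, p=0.10).
P(X=6) = C(15,6) · p^6 · (1−p)^9
= 5005 · 1e-06 · 0.38742 = 0.0019390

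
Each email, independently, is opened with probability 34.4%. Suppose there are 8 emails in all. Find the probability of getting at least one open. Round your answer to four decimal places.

0.9657

P(at least one) = 1 − P(none) = 1 − (1 − 0.344)^8
= 1 − 0.034295 = 0.965705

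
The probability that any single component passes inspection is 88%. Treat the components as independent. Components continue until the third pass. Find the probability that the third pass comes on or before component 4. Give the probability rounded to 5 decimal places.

Finishing within 4 components ⇔ at least 3 successes in the first 4. With X ~ Binomial(4, 0.88), P(Y ≤ 4) = 1 − P(X ≤ 2).
  k=0: C(4,0)·0.88^0·0.12^4 = 0.0002074
  k=1: C(4,1)·0.88^1·0.12^3 = 0.0060826
  k=2: C(4,2)·0.88^2·0.12^2 = 0.0669082
1 − 0.0731981 = 0.9268019

0.92680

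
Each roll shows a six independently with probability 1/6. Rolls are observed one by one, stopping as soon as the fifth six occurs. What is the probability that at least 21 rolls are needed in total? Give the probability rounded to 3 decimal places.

Needing more than 20 rolls ⇔ fewer than 5 successes in the first 20. With X ~ Binomial(20, 0.166667), P(Y > 20) = P(X ≤ 4).
  k=0: C(20,0)·0.166667^0·0.833333^20 = 0.02608
  k=1: C(20,1)·0.166667^1·0.833333^19 = 0.10434
  k=2: C(20,2)·0.166667^2·0.833333^18 = 0.19824
  k=3: C(20,3)·0.166667^3·0.833333^17 = 0.23789
  k=4: C(20,4)·0.166667^4·0.833333^16 = 0.20220
P(X ≤ 4) = 0.76875

0.769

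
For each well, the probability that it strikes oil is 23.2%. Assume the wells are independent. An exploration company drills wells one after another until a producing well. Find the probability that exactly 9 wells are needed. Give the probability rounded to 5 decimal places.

Geometric (trials to first success), p = 0.232.
P(Y = 9) = (1−p)^8 · p = 0.12103 · 0.232 = 0.0280787

0.02808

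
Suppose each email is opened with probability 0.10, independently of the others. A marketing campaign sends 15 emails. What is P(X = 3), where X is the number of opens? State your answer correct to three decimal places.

0.129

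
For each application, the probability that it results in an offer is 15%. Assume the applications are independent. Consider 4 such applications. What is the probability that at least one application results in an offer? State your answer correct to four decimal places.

P(at least one) = 1 − P(none) = 1 − (1 − 0.15)^4
= 1 − 0.522006 = 0.477994

0.4780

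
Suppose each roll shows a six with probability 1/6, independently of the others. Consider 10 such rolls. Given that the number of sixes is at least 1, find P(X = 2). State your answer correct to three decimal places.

X ~ Binomial(10, 0.166667). Want P(X=2 | X≥1) = P(X=2) / P(X≥1).
P(X=2) = C(10,2)·0.166667^2·0.833333^8 = 0.29071
P(X≥1) = 1 − 0.16151 = 0.83849
Ratio = 0.29071 / 0.83849 = 0.34670

0.347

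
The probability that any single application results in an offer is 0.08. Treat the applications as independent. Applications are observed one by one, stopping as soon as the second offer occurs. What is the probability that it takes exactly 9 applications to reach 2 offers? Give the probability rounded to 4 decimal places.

Y = trial on which the second success occurs; negative binomial, r=2, p=0.08.
P(Y=9) = C(8,1) · p^2 · (1−p)^7
= 8 · 0.0064 · 0.55785 = 0.028562

0.0286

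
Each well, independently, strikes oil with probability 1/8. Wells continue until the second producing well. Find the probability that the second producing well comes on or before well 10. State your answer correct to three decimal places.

0.361

Finishing within 10 wells ⇔ at least 2 successes in the first 10. With X ~ Binomial(10, 0.125), P(Y ≤ 10) = 1 − P(X ≤ 1).
  k=0: C(10,0)·0.125^0·0.875^10 = 0.26308
  k=1: C(10,1)·0.125^1·0.875^9 = 0.37582
1 − 0.63890 = 0.36110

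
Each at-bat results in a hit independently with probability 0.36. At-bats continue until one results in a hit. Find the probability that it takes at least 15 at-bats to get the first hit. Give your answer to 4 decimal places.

0.0019

Y = number of at-bats to the first success; geometric, p = 0.36.
P(Y > 14) = P(first 14 all fail) = (1−p)^14 = 0.001934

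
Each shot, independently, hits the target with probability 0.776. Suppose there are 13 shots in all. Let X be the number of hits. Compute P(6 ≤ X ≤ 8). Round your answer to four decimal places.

X ~ Binomial(13, 0.776); P(6 ≤ X ≤ 8) = Σ C(13,k) p^k (1−p)^(13−k) over k:
  k=6: C(13,6)·0.776^6·0.224^7 = 0.010603
  k=7: C(13,7)·0.776^7·0.224^6 = 0.036731
  k=8: C(13,8)·0.776^8·0.224^5 = 0.095436
Total = 0.142770

0.1428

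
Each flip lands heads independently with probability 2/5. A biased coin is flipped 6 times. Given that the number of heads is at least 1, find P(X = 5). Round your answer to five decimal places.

0.03867

X ~ Binomial(6, 0.40). Want P(X=5 | X≥1) = P(X=5) / P(X≥1).
P(X=5) = C(6,5)·0.40^5·0.60^1 = 0.0368640
P(X≥1) = 1 − 0.0466560 = 0.9533440
Ratio = 0.0368640 / 0.9533440 = 0.0386681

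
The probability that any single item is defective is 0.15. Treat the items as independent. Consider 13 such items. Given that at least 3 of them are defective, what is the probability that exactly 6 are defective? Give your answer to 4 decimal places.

0.0203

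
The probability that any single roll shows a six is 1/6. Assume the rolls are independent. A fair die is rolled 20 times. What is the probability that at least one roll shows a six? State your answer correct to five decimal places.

P(at least one) = 1 − P(none) = 1 − (1 − 0.166667)^20
= 1 − 0.0260841 = 0.9739159

0.97392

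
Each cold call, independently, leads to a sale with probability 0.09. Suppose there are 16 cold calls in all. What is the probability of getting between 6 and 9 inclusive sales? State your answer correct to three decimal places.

0.002

X ~ Binomial(16, 0.09); P(6 ≤ X ≤ 9) = Σ C(16,k) p^k (1−p)^(16−k) over k:
  k=6: C(16,6)·0.09^6·0.91^10 = 0.00166
  k=7: C(16,7)·0.09^7·0.91^9 = 0.00023
  k=8: C(16,8)·0.09^8·0.91^8 = 0.00003
  k=9: C(16,9)·0.09^9·0.91^7 = 0.00000
Total = 0.00192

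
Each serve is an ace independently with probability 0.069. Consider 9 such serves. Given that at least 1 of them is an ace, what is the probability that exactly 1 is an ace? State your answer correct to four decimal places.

0.7386

X ~ Binomial(9, 0.069). Want P(X=1 | X≥1) = P(X=1) / P(X≥1).
P(X=1) = C(9,1)·0.069^1·0.931^8 = 0.350501
P(X≥1) = 1 − 0.525469 = 0.474531
Ratio = 0.350501 / 0.474531 = 0.738626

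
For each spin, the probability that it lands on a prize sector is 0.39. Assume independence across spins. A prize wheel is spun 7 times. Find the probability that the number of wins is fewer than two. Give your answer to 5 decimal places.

0.17208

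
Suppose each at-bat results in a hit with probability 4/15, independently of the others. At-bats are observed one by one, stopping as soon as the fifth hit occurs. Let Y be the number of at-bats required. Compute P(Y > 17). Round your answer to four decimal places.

Needing more than 17 at-bats ⇔ fewer than 5 successes in the first 17. With X ~ Binomial(17, 0.266667), P(Y > 17) = P(X ≤ 4).
  k=0: C(17,0)·0.266667^0·0.733333^17 = 0.005130
  k=1: C(17,1)·0.266667^1·0.733333^16 = 0.031713
  k=2: C(17,2)·0.266667^2·0.733333^15 = 0.092257
  k=3: C(17,3)·0.266667^3·0.733333^14 = 0.167739
  k=4: C(17,4)·0.266667^4·0.733333^13 = 0.213487
P(X ≤ 4) = 0.510326

0.5103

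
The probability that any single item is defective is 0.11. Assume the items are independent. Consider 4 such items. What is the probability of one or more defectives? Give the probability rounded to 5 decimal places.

P(at least one) = 1 − P(none) = 1 − (1 − 0.11)^4
= 1 − 0.6274224 = 0.3725776

0.37258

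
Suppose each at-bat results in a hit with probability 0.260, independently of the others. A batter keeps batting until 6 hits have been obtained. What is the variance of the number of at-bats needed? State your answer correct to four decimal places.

Y = total at-bats until the sixth success; negative binomial with r=6, p=0.26.
Var(Y) = r(1−p)/p² = 6·0.74 / 0.26² = 65.680473

65.6805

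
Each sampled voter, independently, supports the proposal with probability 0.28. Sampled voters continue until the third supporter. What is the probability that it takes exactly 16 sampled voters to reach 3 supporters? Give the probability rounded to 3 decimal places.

Y = trial on which the third success occurs; negative binomial, r=3, p=0.28.
P(Y=16) = C(15,2) · p^3 · (1−p)^13
= 105 · 0.021952 · 0.013974 = 0.03221

0.032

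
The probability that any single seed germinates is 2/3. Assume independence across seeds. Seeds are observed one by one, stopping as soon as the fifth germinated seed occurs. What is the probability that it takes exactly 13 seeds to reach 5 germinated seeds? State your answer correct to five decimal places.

Y = trial on which the fifth success occurs; negative binomial, r=5, p=0.666667.
P(Y=13) = C(12,4) · p^5 · (1−p)^8
= 495 · 0.13169 · 0.00015242 = 0.0099353

0.00994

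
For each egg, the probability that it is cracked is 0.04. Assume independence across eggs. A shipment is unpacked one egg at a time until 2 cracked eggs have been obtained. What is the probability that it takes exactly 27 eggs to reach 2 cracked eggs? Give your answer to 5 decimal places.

0.01499

Y = trial on which the second success occurs; negative binomial, r=2, p=0.04.
P(Y=27) = C(26,1) · p^2 · (1−p)^25
= 26 · 0.0016 · 0.3604 = 0.0149925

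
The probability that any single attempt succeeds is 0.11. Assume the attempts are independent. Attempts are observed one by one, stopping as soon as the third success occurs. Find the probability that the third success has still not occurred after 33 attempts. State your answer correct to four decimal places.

Needing more than 33 attempts ⇔ fewer than 3 successes in the first 33. With X ~ Binomial(33, 0.11), P(Y > 33) = P(X ≤ 2).
  k=0: C(33,0)·0.11^0·0.89^33 = 0.021373
  k=1: C(33,1)·0.11^1·0.89^32 = 0.087174
  k=2: C(33,2)·0.11^2·0.89^31 = 0.172389
P(X ≤ 2) = 0.280936

0.2809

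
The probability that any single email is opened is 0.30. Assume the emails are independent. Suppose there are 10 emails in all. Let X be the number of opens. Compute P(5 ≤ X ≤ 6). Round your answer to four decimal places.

0.1397

X ~ Binomial(10, 0.30); P(5 ≤ X ≤ 6) = Σ C(10,k) p^k (1−p)^(10−k) over k:
  k=5: C(10,5)·0.30^5·0.70^5 = 0.102919
  k=6: C(10,6)·0.30^6·0.70^4 = 0.036757
Total = 0.139676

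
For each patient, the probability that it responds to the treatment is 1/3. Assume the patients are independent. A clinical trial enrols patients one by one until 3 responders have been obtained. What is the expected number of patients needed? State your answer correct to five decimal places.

Y = total patients until the third success; negative binomial with r=3, p=0.333333.
E[Y] = r / p = 3 / 0.333333 = 9.0000000

9.00000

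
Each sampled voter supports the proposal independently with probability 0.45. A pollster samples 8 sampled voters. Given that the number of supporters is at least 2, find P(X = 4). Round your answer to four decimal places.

0.2804

X ~ Binomial(8, 0.45). Want P(X=4 | X≥2) = P(X=4) / P(X≥2).
P(X=4) = C(8,4)·0.45^4·0.55^4 = 0.262663
P(X≥2) = 1 − 0.008373 − 0.054808 = 0.936819
Ratio = 0.262663 / 0.936819 = 0.280378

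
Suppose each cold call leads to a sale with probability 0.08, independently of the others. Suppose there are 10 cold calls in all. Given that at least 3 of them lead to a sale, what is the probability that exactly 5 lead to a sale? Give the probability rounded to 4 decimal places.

X ~ Binomial(10, 0.08). Want P(X=5 | X≥3) = P(X=5) / P(X≥3).
P(X=5) = C(10,5)·0.08^5·0.92^5 = 0.000544
P(X≥3) = 1 − 0.434388 − 0.377729 − 0.147807 = 0.040075
Ratio = 0.000544 / 0.040075 = 0.013580

0.0136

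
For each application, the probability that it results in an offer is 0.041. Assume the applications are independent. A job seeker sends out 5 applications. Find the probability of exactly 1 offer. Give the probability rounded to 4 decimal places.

0.1734

X ~ Binomial(n=5, p=0.041).
P(X=1) = C(5,1) · p^1 · (1−p)^4
= 5 · 0.041 · 0.84581 = 0.173392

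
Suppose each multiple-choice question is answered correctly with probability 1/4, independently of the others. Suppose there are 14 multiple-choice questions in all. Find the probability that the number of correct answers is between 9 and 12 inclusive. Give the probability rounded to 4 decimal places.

X ~ Binomial(14, 0.25); P(9 ≤ X ≤ 12) = Σ C(14,k) p^k (1−p)^(14−k) over k:
  k=9: C(14,9)·0.25^9·0.75^5 = 0.001812
  k=10: C(14,10)·0.25^10·0.75^4 = 0.000302
  k=11: C(14,11)·0.25^11·0.75^3 = 0.000037
  k=12: C(14,12)·0.25^12·0.75^2 = 0.000003
Total = 0.002154

0.0022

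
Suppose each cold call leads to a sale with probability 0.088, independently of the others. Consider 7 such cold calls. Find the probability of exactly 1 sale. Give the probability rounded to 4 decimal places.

0.3544

X ~ Binomial(n=7, p=0.088).
P(X=1) = C(7,1) · p^1 · (1−p)^6
= 7 · 0.088 · 0.5754 = 0.354446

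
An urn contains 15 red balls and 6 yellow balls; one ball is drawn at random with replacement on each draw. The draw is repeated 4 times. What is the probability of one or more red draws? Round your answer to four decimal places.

0.9933

P(at least one) = 1 − P(none) = 1 − (1 − 0.714286)^4
= 1 − 0.006664 = 0.993336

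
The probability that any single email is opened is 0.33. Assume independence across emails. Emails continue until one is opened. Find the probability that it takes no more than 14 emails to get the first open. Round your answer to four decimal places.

Y = number of emails to the first success; geometric, p = 0.33.
P(Y ≤ 14) = 1 − (1−p)^14 = 1 − 0.003673 = 0.996327

0.9963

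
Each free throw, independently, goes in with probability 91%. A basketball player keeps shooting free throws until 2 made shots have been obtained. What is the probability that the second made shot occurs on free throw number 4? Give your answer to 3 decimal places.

0.020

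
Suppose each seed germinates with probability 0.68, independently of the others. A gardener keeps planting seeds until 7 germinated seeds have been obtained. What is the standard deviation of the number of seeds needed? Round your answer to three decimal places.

Y = total seeds until the seventh success; negative binomial with r=7, p=0.68.
SD(Y) = √[r(1−p)/p²] = √(4.84429) = 2.20097

2.201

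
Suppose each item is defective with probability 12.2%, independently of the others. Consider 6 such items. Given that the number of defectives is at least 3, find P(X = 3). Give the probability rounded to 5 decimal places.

0.90079

X ~ Binomial(6, 0.122). Want P(X=3 | X≥3) = P(X=3) / P(X≥3).
P(X=3) = C(6,3)·0.122^3·0.878^3 = 0.0245806
P(X≥3) = 1 − 0.4581072 − 0.3819299 − 0.1326750 = 0.0272880
Ratio = 0.0245806 / 0.0272880 = 0.9007868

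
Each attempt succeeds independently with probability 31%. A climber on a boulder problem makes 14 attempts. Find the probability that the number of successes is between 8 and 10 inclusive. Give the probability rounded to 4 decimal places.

0.0378

X ~ Binomial(14, 0.31); P(8 ≤ X ≤ 10) = Σ C(14,k) p^k (1−p)^(14−k) over k:
  k=8: C(14,8)·0.31^8·0.69^6 = 0.027640
  k=9: C(14,9)·0.31^9·0.69^5 = 0.008279
  k=10: C(14,10)·0.31^10·0.69^4 = 0.001860
Total = 0.037779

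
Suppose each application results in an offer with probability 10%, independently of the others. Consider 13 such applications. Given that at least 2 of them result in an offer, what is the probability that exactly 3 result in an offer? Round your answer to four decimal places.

0.2634

X ~ Binomial(13, 0.10). Want P(X=3 | X≥2) = P(X=3) / P(X≥2).
P(X=3) = C(13,3)·0.10^3·0.90^10 = 0.099722
P(X≥2) = 1 − 0.254187 − 0.367158 = 0.378655
Ratio = 0.099722 / 0.378655 = 0.263359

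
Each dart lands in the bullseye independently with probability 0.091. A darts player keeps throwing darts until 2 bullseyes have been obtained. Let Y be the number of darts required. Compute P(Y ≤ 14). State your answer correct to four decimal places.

Finishing within 14 darts ⇔ at least 2 successes in the first 14. With X ~ Binomial(14, 0.091), P(Y ≤ 14) = 1 − P(X ≤ 1).
  k=0: C(14,0)·0.091^0·0.909^14 = 0.262963
  k=1: C(14,1)·0.091^1·0.909^13 = 0.368553
1 − 0.631516 = 0.368484

0.3685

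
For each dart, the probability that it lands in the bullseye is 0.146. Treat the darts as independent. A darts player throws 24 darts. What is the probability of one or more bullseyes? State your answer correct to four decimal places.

0.9774

P(at least one) = 1 − P(none) = 1 − (1 − 0.146)^24
= 1 − 0.022646 = 0.977354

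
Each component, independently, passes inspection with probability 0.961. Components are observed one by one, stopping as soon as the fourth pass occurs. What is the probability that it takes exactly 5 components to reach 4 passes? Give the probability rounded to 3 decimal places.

0.133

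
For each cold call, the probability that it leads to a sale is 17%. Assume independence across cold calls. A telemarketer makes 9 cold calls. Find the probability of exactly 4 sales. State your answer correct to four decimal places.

0.0415

X ~ Binomial(n=9, p=0.17).
P(X=4) = C(9,4) · p^4 · (1−p)^5
= 126 · 0.00083521 · 0.3939 = 0.041453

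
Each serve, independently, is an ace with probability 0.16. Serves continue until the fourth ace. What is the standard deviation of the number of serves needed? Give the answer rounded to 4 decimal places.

11.4564

Y = total serves until the fourth success; negative binomial with r=4, p=0.16.
SD(Y) = √[r(1−p)/p²] = √(131.250000) = 11.456439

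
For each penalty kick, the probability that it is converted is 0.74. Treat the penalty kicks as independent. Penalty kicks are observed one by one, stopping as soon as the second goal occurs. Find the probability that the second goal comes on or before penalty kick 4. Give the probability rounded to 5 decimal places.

0.94341

Finishing within 4 penalty kicks ⇔ at least 2 successes in the first 4. With X ~ Binomial(4, 0.74), P(Y ≤ 4) = 1 − P(X ≤ 1).
  k=0: C(4,0)·0.74^0·0.26^4 = 0.0045698
  k=1: C(4,1)·0.74^1·0.26^3 = 0.0520250
1 − 0.0565947 = 0.9434053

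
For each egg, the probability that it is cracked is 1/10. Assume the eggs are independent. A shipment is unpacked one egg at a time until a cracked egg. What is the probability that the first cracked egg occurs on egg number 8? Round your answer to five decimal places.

Geometric (trials to first success), p = 0.10.
P(Y = 8) = (1−p)^7 · p = 0.4783 · 0.10 = 0.0478297

0.04783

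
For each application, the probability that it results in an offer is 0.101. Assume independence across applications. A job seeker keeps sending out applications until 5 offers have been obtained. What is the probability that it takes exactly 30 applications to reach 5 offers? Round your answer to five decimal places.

Y = trial on which the fifth success occurs; negative binomial, r=5, p=0.101.
P(Y=30) = C(29,4) · p^5 · (1−p)^25
= 23751 · 1.051e-05 · 0.069822 = 0.0174293

0.01743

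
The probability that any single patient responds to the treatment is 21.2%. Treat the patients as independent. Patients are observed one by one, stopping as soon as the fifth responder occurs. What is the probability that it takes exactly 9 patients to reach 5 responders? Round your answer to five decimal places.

Y = trial on which the fifth success occurs; negative binomial, r=5, p=0.212.
P(Y=9) = C(8,4) · p^5 · (1−p)^4
= 70 · 0.00042823 · 0.38557 = 0.0115580

0.01156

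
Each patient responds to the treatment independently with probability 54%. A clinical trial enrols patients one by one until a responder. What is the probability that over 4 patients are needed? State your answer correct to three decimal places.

Y = number of patients to the first success; geometric, p = 0.54.
P(Y > 4) = P(first 4 all fail) = (1−p)^4 = 0.04477

0.045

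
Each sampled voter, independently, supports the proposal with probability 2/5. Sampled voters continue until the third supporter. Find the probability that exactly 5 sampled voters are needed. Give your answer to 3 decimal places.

Y = trial on which the third success occurs; negative binomial, r=3, p=0.40.
P(Y=5) = C(4,2) · p^3 · (1−p)^2
= 6 · 0.064 · 0.36 = 0.13824

0.138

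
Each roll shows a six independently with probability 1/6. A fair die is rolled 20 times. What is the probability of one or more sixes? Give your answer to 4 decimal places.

0.9739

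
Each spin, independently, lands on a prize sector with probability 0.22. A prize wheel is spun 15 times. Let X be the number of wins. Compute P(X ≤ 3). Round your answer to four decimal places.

X ~ Binomial(15, 0.22); P(X ≤ 3) = Σ C(15,k) p^k (1−p)^(15−k) over k:
  k=0: C(15,0)·0.22^0·0.78^15 = 0.024067
  k=1: C(15,1)·0.22^1·0.78^14 = 0.101821
  k=2: C(15,2)·0.22^2·0.78^13 = 0.201032
  k=3: C(15,3)·0.22^3·0.78^12 = 0.245705
Total = 0.572625

0.5726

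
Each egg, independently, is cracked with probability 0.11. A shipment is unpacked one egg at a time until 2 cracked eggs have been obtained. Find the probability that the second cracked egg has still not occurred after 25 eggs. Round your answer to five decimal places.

0.22206

Needing more than 25 eggs ⇔ fewer than 2 successes in the first 25. With X ~ Binomial(25, 0.11), P(Y > 25) = P(X ≤ 1).
  k=0: C(25,0)·0.11^0·0.89^25 = 0.0542938
  k=1: C(25,1)·0.11^1·0.89^24 = 0.1677617
P(X ≤ 1) = 0.2220555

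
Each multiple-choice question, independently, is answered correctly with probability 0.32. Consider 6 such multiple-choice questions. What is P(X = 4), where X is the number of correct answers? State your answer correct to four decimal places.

0.0727

X ~ Binomial(n=6, p=0.32).
P(X=4) = C(6,4) · p^4 · (1−p)^2
= 15 · 0.010486 · 0.4624 = 0.072729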